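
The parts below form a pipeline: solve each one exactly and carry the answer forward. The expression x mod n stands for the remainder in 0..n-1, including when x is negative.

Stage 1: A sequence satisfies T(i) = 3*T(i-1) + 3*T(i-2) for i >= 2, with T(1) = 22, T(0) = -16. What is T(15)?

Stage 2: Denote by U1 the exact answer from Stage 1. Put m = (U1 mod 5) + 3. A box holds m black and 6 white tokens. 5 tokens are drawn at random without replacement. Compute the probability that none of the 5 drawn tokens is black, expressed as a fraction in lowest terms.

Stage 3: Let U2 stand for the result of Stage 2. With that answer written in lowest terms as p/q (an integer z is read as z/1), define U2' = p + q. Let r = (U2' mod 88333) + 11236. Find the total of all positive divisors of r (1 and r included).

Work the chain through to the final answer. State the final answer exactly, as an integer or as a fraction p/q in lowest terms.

Stage 1: T(2) = 3*(22) + 3*(-16) = 18; iterating: T(2)=18, T(3)=120, T(4)=414, T(5)=1602, T(6)=6048, T(7)=22950, T(8)=86994, T(9)=329832, T(10)=1250478, T(11)=4740930, T(12)=17974224, T(13)=68145462, T(14)=258359058, T(15)=979513560; answer 979513560
Stage 2: U1 = 979513560; m = 3; total draws C(9,5) = 126; favorable C(6,5) = 6; P = 1/21; answer 1/21
Stage 3: U2 = 1/21; threaded value p + q = 22; r = 11258; 11258 = 2 * 13 * 433; sigma = (1 + 2) * (1 + 13) * (1 + 433) = 3 * 14 * 434 = 18228; answer 18228

18228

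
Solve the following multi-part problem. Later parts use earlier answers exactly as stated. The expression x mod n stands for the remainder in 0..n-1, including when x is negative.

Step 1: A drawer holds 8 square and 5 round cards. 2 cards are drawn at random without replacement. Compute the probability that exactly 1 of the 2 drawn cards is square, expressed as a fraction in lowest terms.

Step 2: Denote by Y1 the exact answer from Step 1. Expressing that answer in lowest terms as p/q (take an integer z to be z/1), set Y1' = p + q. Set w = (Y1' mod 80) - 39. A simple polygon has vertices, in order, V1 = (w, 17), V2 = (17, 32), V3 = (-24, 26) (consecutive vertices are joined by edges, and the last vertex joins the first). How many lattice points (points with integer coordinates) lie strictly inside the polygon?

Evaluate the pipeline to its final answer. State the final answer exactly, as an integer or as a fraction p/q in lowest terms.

315

Step 1: total draws C(13,2) = 78; favorable C(8,1)*C(5,1) = 40; P = 20/39; answer 20/39
Step 2: Y1 = 20/39; threaded value p + q = 59; w = 20; cross terms: (20*32 - 17*17)=351, (17*26 - -24*32)=1210, (-24*17 - 20*26)=-928; twice the area = |633| = 633; area = 633/2; boundary points = 3 + 1 + 1 = 5; strictly interior points = area - boundary/2 + 1 = 315; answer 315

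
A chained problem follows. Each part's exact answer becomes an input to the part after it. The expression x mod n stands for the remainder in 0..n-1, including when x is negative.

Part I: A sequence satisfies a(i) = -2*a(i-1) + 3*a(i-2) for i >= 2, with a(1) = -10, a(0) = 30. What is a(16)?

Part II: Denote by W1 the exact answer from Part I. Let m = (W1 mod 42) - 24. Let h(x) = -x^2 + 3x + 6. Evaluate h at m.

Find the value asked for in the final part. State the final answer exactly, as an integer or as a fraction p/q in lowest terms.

-34

Part I: a(2) = -2*(-10) + 3*(30) = 110; iterating: a(2)=110, a(3)=-250, a(4)=830, a(5)=-2410, a(6)=7310, a(7)=-21850, a(8)=65630, a(9)=-196810, a(10)=590510, a(11)=-1771450, a(12)=5314430, a(13)=-15943210, a(14)=47829710, a(15)=-143489050, a(16)=430467230; answer 430467230
Part II: W1 = 430467230; m = 8; -1*(8)^2 + 3*(8)^1 + 6 = (-64) + (24) + (6) = -34; answer -34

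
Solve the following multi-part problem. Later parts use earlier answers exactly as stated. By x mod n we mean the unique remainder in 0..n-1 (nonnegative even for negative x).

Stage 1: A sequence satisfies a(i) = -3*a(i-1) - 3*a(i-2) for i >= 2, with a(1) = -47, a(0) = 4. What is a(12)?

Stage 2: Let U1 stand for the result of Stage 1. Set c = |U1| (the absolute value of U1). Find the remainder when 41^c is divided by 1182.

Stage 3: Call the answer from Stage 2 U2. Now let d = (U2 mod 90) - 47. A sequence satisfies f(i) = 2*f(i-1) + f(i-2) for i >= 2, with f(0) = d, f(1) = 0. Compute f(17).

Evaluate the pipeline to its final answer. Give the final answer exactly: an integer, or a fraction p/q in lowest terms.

Stage 1: a(2) = -3*(-47) - 3*(4) = 129; iterating: a(2)=129, a(3)=-246, a(4)=351, a(5)=-315, a(6)=-108, a(7)=1269, a(8)=-3483, a(9)=6642, a(10)=-9477, a(11)=8505, a(12)=2916; answer 2916
Stage 2: U1 = 2916; c = 2916; squarings mod 1182: 41^1=41, 41^2=499, 41^4=781, 41^8=49, 41^16=37, 41^32=187, 41^64=691, 41^128=1135, 41^256=1027, 41^512=385, 41^1024=475, 41^2048=1045; 41^2916 = 41^4 * 41^32 * 41^64 * 41^256 * 41^512 * 41^2048 = 133 (mod 1182); answer 133
Stage 3: U2 = 133; d = -4; f(2) = 2*(0) + 1*(-4) = -4; iterating: f(2)=-4, f(3)=-8, f(4)=-20, f(5)=-48, f(6)=-116, f(7)=-280, f(8)=-676, f(9)=-1632, f(10)=-3940, f(11)=-9512, f(12)=-22964, f(13)=-55440, f(14)=-133844, f(15)=-323128, f(16)=-780100, f(17)=-1883328; answer -1883328

-1883328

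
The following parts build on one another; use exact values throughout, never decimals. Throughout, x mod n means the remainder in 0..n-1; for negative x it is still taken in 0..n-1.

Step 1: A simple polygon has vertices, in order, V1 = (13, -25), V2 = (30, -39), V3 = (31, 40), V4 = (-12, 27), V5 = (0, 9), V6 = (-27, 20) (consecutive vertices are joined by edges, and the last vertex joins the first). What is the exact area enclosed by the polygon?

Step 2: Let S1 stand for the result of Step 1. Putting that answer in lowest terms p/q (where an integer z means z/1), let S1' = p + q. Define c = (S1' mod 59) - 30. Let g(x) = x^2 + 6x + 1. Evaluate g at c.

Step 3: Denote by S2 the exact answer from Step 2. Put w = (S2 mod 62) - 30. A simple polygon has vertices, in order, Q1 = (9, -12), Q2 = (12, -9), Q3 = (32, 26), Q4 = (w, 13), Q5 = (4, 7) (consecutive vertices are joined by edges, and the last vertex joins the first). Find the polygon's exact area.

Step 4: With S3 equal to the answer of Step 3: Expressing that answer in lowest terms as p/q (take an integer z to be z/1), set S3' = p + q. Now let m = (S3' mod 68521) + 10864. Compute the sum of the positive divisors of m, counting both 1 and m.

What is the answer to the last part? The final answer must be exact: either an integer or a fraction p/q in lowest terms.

12444

Step 1: cross terms: (13*-39 - 30*-25)=243, (30*40 - 31*-39)=2409, (31*27 - -12*40)=1317, (-12*9 - 0*27)=-108, (0*20 - -27*9)=243, (-27*-25 - 13*20)=415; twice the area = |4519| = 4519; area = 4519/2; answer 4519/2
Step 2: S1 = 4519/2; threaded value p + q = 4521; c = 7; 1*(7)^2 + 6*(7)^1 + 1 = (49) + (42) + (1) = 92; answer 92
Step 3: S2 = 92; w = 0; cross terms: (9*-9 - 12*-12)=63, (12*26 - 32*-9)=600, (32*13 - 0*26)=416, (0*7 - 4*13)=-52, (4*-12 - 9*7)=-111; twice the area = |916| = 916; area = 458; answer 458
Step 4: S3 = 458; threaded value p + q = 459; m = 11323; 11323 = 13^2 * 67; sigma = (1 + 13 + 169) * (1 + 67) = 183 * 68 = 12444; answer 12444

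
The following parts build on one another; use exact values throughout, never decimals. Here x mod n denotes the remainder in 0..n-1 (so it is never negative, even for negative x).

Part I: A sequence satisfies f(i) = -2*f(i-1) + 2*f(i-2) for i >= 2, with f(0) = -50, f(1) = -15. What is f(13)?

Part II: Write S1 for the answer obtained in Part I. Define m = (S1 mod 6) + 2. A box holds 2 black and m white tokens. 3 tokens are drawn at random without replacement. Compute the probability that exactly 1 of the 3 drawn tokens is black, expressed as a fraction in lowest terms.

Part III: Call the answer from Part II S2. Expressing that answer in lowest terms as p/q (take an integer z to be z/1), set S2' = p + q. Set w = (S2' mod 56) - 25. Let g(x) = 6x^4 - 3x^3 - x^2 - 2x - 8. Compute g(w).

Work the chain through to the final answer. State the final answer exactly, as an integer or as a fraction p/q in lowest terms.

1437032

Part I: f(2) = -2*(-15) + 2*(-50) = -70; iterating: f(2)=-70, f(3)=110, f(4)=-360, f(5)=940, f(6)=-2600, f(7)=7080, f(8)=-19360, f(9)=52880, f(10)=-144480, f(11)=394720, f(12)=-1078400, f(13)=2946240; answer 2946240
Part II: S1 = 2946240; m = 2; total draws C(4,3) = 4; favorable C(2,1)*C(2,2) = 2; P = 1/2; answer 1/2
Part III: S2 = 1/2; threaded value p + q = 3; w = -22; 6*(-22)^4 - 3*(-22)^3 - 1*(-22)^2 - 2*(-22)^1 - 8 = (1405536) + (31944) + (-484) + (44) + (-8) = 1437032; answer 1437032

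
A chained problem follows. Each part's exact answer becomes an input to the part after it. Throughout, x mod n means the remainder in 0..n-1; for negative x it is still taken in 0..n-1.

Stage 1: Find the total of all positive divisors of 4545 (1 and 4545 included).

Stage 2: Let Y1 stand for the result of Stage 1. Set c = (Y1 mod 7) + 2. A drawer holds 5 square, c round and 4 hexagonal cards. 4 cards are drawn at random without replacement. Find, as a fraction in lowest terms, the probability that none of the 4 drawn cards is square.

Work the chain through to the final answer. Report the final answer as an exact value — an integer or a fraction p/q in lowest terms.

Stage 1: 4545 = 3^2 * 5 * 101; sigma = (1 + 3 + 9) * (1 + 5) * (1 + 101) = 13 * 6 * 102 = 7956; answer 7956
Stage 2: Y1 = 7956; c = 6; total draws C(15,4) = 1365; favorable C(10,4) = 210; P = 2/13; answer 2/13

2/13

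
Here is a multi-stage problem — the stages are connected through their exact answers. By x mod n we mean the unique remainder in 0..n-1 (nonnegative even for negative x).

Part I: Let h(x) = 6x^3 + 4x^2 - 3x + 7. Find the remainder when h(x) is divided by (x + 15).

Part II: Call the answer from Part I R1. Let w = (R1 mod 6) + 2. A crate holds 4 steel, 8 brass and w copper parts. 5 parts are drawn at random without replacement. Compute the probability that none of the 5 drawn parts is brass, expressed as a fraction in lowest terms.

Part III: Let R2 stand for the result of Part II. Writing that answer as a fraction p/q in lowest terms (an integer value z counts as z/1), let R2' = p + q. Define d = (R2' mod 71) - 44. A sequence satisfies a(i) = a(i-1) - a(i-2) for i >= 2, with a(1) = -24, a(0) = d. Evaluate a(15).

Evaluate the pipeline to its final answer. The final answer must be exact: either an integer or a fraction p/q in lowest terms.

9

Part I: remainder = value at the root: 6*(-15)^3 + 4*(-15)^2 - 3*(-15)^1 + 7 = (-20250) + (900) + (45) + (7) = -19298; answer -19298
Part II: R1 = -19298; w = 6; total draws C(18,5) = 8568; favorable C(10,5) = 252; P = 1/34; answer 1/34
Part III: R2 = 1/34; threaded value p + q = 35; d = -9; a(2) = 1*(-24) - 1*(-9) = -15; iterating: a(2)=-15, a(3)=9, a(4)=24, a(5)=15, a(6)=-9, a(7)=-24, a(8)=-15, a(9)=9, a(10)=24, a(11)=15, a(12)=-9, a(13)=-24, a(14)=-15, a(15)=9; answer 9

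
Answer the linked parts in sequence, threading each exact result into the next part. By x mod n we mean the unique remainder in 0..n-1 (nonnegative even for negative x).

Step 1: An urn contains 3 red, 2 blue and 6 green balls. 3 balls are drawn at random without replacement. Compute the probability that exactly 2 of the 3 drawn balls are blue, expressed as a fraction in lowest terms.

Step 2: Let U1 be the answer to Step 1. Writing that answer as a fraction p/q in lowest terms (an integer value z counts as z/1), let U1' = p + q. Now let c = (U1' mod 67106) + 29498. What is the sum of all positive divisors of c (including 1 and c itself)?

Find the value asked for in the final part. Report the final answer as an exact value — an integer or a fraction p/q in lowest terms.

74802

Step 1: total draws C(11,3) = 165; favorable C(2,2)*C(9,1) = 9; P = 3/55; answer 3/55
Step 2: U1 = 3/55; threaded value p + q = 58; c = 29556; 29556 = 2^2 * 3^2 * 821; sigma = (1 + 2 + 4) * (1 + 3 + 9) * (1 + 821) = 7 * 13 * 822 = 74802; answer 74802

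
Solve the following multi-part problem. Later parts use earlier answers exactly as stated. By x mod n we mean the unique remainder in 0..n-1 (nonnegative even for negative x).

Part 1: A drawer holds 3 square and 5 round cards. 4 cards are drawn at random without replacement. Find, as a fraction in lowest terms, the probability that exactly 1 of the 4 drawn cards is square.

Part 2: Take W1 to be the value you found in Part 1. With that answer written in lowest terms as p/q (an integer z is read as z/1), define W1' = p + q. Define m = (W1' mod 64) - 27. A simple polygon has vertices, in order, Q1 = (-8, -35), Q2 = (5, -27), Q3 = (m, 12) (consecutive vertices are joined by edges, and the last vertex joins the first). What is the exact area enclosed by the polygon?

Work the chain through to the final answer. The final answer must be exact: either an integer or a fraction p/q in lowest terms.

Part 1: total draws C(8,4) = 70; favorable C(3,1)*C(5,3) = 30; P = 3/7; answer 3/7
Part 2: W1 = 3/7; threaded value p + q = 10; m = -17; cross terms: (-8*-27 - 5*-35)=391, (5*12 - -17*-27)=-399, (-17*-35 - -8*12)=691; twice the area = |683| = 683; area = 683/2; answer 683/2

683/2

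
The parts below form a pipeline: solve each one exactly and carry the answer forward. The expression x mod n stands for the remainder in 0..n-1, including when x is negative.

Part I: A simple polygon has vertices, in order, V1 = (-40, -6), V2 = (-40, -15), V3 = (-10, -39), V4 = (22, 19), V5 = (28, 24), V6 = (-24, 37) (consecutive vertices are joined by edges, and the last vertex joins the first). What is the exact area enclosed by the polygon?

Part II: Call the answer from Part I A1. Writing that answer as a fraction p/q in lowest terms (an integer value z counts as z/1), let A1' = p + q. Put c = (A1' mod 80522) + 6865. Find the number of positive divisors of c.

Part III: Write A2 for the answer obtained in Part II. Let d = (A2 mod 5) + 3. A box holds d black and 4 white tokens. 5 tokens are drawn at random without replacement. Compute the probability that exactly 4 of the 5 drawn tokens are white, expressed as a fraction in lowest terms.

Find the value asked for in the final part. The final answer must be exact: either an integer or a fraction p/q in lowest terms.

1/66

Part I: cross terms: (-40*-15 - -40*-6)=360, (-40*-39 - -10*-15)=1410, (-10*19 - 22*-39)=668, (22*24 - 28*19)=-4, (28*37 - -24*24)=1612, (-24*-6 - -40*37)=1624; twice the area = |5670| = 5670; area = 2835; answer 2835
Part II: A1 = 2835; threaded value p + q = 2836; c = 9701; 9701 = 89 * 109; number of divisors = (1+1) * (1+1) = 4; answer 4
Part III: A2 = 4; d = 7; total draws C(11,5) = 462; favorable C(4,4)*C(7,1) = 7; P = 1/66; answer 1/66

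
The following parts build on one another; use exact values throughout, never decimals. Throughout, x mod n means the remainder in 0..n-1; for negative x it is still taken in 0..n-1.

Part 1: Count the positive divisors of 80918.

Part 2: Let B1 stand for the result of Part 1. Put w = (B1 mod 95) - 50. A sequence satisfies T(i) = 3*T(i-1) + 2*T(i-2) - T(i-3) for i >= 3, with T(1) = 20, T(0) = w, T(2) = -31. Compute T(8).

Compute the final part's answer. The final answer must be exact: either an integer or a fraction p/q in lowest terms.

Part 1: 80918 = 2 * 40459; number of divisors = (1+1) * (1+1) = 4; answer 4
Part 2: B1 = 4; w = -46; T(3) = 3*(-31) + 2*(20) - 1*(-46) = -7; iterating: T(3)=-7, T(4)=-103, T(5)=-292, T(6)=-1075, T(7)=-3706, T(8)=-12976; answer -12976

-12976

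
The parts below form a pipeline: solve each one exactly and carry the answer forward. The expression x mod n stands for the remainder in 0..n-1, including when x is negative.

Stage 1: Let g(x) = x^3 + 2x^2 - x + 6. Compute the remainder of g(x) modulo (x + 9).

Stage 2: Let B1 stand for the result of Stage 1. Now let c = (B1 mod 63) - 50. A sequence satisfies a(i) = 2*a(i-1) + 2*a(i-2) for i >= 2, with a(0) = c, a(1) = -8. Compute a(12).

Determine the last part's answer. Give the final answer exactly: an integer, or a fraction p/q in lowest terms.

Stage 1: remainder = value at the root: 1*(-9)^3 + 2*(-9)^2 - 1*(-9)^1 + 6 = (-729) + (162) + (9) + (6) = -552; answer -552
Stage 2: B1 = -552; c = -35; a(2) = 2*(-8) + 2*(-35) = -86; iterating: a(2)=-86, a(3)=-188, a(4)=-548, a(5)=-1472, a(6)=-4040, a(7)=-11024, a(8)=-30128, a(9)=-82304, a(10)=-224864, a(11)=-614336, a(12)=-1678400; answer -1678400

-1678400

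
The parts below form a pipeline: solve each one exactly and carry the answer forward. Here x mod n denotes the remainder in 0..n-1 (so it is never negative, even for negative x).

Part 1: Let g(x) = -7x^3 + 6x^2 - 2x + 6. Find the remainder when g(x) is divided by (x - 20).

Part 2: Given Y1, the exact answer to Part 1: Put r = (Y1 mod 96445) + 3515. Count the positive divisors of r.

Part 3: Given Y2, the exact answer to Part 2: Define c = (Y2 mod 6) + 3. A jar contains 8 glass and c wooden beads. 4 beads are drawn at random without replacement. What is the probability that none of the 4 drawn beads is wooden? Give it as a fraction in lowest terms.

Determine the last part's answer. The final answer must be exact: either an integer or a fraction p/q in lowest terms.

Part 1: remainder = value at the root: -7*(20)^3 + 6*(20)^2 - 2*(20)^1 + 6 = (-56000) + (2400) + (-40) + (6) = -53634; answer -53634
Part 2: Y1 = -53634; r = 46326; 46326 = 2 * 3 * 7 * 1103; number of divisors = (1+1) * (1+1) * (1+1) * (1+1) = 16; answer 16
Part 3: Y2 = 16; c = 7; total draws C(15,4) = 1365; favorable C(8,4) = 70; P = 2/39; answer 2/39

2/39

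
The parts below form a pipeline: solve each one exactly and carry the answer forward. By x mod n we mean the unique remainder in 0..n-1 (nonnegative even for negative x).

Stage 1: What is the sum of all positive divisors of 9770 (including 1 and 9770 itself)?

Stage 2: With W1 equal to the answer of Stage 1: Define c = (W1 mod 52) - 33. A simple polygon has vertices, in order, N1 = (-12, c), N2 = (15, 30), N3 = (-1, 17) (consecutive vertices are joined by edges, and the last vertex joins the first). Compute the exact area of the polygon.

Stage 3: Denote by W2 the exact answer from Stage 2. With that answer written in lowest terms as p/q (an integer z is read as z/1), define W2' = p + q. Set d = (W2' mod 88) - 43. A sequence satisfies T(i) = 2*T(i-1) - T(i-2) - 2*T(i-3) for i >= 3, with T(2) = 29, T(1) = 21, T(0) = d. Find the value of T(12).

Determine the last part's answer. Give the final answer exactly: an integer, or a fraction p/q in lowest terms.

Stage 1: 9770 = 2 * 5 * 977; sigma = (1 + 2) * (1 + 5) * (1 + 977) = 3 * 6 * 978 = 17604; answer 17604
Stage 2: W1 = 17604; c = -5; cross terms: (-12*30 - 15*-5)=-285, (15*17 - -1*30)=285, (-1*-5 - -12*17)=209; twice the area = |209| = 209; area = 209/2; answer 209/2
Stage 3: W2 = 209/2; threaded value p + q = 211; d = -8; T(3) = 2*(29) - 1*(21) - 2*(-8) = 53; iterating: T(3)=53, T(4)=35, T(5)=-41, T(6)=-223, T(7)=-475, T(8)=-645, T(9)=-369, T(10)=857, T(11)=3373, T(12)=6627; answer 6627

6627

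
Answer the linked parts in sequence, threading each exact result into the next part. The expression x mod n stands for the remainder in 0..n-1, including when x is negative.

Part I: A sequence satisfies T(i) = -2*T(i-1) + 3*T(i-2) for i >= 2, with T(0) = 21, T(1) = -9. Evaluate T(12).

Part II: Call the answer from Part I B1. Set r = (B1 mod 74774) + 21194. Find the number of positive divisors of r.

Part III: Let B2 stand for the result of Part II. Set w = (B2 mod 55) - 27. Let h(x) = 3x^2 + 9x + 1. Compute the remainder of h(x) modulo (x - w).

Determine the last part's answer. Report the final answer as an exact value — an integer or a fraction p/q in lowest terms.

913

Part I: T(2) = -2*(-9) + 3*(21) = 81; iterating: T(2)=81, T(3)=-189, T(4)=621, T(5)=-1809, T(6)=5481, T(7)=-16389, T(8)=49221, T(9)=-147609, T(10)=442881, T(11)=-1328589, T(12)=3985821; answer 3985821
Part II: B1 = 3985821; r = 43993; 43993 = 29 * 37 * 41; number of divisors = (1+1) * (1+1) * (1+1) = 8; answer 8
Part III: B2 = 8; w = -19; remainder = value at the root: 3*(-19)^2 + 9*(-19)^1 + 1 = (1083) + (-171) + (1) = 913; answer 913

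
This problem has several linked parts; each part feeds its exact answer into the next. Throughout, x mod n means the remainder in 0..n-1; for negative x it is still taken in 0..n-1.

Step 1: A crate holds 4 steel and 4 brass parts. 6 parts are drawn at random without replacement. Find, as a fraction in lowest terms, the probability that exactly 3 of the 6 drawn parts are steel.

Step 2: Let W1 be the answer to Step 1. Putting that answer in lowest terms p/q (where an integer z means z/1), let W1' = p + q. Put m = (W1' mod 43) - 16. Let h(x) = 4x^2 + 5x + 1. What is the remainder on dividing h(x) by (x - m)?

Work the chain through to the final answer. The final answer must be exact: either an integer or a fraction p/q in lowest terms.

76

Step 1: total draws C(8,6) = 28; favorable C(4,3)*C(4,3) = 16; P = 4/7; answer 4/7
Step 2: W1 = 4/7; threaded value p + q = 11; m = -5; remainder = value at the root: 4*(-5)^2 + 5*(-5)^1 + 1 = (100) + (-25) + (1) = 76; answer 76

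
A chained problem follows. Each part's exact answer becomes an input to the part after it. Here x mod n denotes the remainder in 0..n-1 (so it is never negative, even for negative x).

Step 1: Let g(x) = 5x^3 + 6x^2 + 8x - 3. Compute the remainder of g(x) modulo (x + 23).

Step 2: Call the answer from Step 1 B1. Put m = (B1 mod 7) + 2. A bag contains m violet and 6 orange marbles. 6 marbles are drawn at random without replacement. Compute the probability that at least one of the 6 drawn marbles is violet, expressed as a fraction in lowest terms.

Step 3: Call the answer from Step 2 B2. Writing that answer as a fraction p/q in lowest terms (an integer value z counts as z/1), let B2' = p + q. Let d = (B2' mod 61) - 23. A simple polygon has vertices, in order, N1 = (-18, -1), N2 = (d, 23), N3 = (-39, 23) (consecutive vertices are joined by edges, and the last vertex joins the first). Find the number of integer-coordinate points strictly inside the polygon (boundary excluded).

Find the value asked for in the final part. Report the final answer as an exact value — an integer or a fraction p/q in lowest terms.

815

Step 1: remainder = value at the root: 5*(-23)^3 + 6*(-23)^2 + 8*(-23)^1 - 3 = (-60835) + (3174) + (-184) + (-3) = -57848; answer -57848
Step 2: B1 = -57848; m = 2; total draws C(8,6) = 28; complement C(6,6) = 1; favorable 28 - 1 = 27; P = 27/28; answer 27/28
Step 3: B2 = 27/28; threaded value p + q = 55; d = 32; cross terms: (-18*23 - 32*-1)=-382, (32*23 - -39*23)=1633, (-39*-1 - -18*23)=453; twice the area = |1704| = 1704; area = 852; boundary points = 2 + 71 + 3 = 76; strictly interior points = area - boundary/2 + 1 = 815; answer 815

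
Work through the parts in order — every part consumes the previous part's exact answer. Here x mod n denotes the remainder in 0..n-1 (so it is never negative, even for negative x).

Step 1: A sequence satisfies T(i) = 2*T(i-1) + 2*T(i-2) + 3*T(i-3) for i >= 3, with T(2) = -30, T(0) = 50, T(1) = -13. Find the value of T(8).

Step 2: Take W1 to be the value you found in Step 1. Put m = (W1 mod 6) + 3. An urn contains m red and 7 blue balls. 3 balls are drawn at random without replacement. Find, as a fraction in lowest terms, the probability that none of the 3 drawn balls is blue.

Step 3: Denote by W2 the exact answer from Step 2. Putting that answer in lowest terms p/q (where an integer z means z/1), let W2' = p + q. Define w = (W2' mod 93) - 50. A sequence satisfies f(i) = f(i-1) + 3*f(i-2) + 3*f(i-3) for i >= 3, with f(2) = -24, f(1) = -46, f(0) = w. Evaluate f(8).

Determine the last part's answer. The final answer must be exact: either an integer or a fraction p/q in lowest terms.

-21246

Step 1: T(3) = 2*(-30) + 2*(-13) + 3*(50) = 64; iterating: T(3)=64, T(4)=29, T(5)=96, T(6)=442, T(7)=1163, T(8)=3498; answer 3498
Step 2: W1 = 3498; m = 3; total draws C(10,3) = 120; favorable C(3,3) = 1; P = 1/120; answer 1/120
Step 3: W2 = 1/120; threaded value p + q = 121; w = -22; f(3) = 1*(-24) + 3*(-46) + 3*(-22) = -228; iterating: f(3)=-228, f(4)=-438, f(5)=-1194, f(6)=-3192, f(7)=-8088, f(8)=-21246; answer -21246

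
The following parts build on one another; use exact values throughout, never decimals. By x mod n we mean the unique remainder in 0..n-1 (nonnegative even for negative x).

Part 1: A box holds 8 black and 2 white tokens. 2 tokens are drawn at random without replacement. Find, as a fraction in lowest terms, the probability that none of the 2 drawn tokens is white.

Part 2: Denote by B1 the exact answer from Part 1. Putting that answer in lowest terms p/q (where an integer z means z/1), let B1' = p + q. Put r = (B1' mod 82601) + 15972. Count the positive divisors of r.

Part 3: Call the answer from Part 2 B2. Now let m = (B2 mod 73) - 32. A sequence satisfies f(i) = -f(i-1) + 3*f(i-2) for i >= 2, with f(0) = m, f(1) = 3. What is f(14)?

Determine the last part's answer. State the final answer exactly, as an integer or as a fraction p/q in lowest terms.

Part 1: total draws C(10,2) = 45; favorable C(8,2) = 28; P = 28/45; answer 28/45
Part 2: B1 = 28/45; threaded value p + q = 73; r = 16045; 16045 = 5 * 3209; number of divisors = (1+1) * (1+1) = 4; answer 4
Part 3: B2 = 4; m = -28; f(2) = -1*(3) + 3*(-28) = -87; iterating: f(2)=-87, f(3)=96, f(4)=-357, f(5)=645, f(6)=-1716, f(7)=3651, f(8)=-8799, f(9)=19752, f(10)=-46149, f(11)=105405, f(12)=-243852, f(13)=560067, f(14)=-1291623; answer -1291623

-1291623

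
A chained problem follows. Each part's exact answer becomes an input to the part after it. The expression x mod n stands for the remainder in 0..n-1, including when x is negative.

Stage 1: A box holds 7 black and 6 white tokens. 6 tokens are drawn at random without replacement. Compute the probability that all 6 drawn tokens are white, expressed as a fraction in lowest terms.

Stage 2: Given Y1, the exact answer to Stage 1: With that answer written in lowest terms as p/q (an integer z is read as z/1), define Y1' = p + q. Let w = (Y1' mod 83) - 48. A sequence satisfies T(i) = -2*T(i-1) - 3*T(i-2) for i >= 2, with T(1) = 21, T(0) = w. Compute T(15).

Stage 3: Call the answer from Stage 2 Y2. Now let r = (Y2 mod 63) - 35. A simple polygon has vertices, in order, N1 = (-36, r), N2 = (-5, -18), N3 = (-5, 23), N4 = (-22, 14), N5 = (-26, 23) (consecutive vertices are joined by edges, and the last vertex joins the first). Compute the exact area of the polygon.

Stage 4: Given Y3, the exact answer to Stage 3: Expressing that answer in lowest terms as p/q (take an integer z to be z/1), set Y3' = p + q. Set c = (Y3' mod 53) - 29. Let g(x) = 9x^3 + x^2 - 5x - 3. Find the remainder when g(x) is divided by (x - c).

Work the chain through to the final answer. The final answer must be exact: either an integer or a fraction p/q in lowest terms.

Stage 1: total draws C(13,6) = 1716; favorable C(6,6) = 1; P = 1/1716; answer 1/1716
Stage 2: Y1 = 1/1716; threaded value p + q = 1717; w = 9; T(2) = -2*(21) - 3*(9) = -69; iterating: T(2)=-69, T(3)=75, T(4)=57, T(5)=-339, T(6)=507, T(7)=3, T(8)=-1527, T(9)=3045, T(10)=-1509, T(11)=-6117, T(12)=16761, T(13)=-15171, T(14)=-19941, T(15)=85395; answer 85395
Stage 3: Y2 = 85395; r = -5; cross terms: (-36*-18 - -5*-5)=623, (-5*23 - -5*-18)=-205, (-5*14 - -22*23)=436, (-22*23 - -26*14)=-142, (-26*-5 - -36*23)=958; twice the area = |1670| = 1670; area = 835; answer 835
Stage 4: Y3 = 835; threaded value p + q = 836; c = 12; remainder = value at the root: 9*(12)^3 + 1*(12)^2 - 5*(12)^1 - 3 = (15552) + (144) + (-60) + (-3) = 15633; answer 15633

15633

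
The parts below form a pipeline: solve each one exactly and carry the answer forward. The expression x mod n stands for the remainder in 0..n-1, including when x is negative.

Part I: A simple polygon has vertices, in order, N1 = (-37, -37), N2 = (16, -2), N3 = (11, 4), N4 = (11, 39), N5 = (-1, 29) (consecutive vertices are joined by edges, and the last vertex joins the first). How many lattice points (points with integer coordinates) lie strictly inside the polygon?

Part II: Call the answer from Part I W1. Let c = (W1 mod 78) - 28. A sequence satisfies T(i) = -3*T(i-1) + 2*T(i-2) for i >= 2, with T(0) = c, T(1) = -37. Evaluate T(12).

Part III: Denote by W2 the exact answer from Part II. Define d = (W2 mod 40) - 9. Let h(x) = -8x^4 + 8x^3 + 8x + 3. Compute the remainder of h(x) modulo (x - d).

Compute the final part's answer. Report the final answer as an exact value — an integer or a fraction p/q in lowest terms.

Part I: cross terms: (-37*-2 - 16*-37)=666, (16*4 - 11*-2)=86, (11*39 - 11*4)=385, (11*29 - -1*39)=358, (-1*-37 - -37*29)=1110; twice the area = |2605| = 2605; area = 2605/2; boundary points = 1 + 1 + 35 + 2 + 6 = 45; strictly interior points = area - boundary/2 + 1 = 1281; answer 1281
Part II: W1 = 1281; c = 5; T(2) = -3*(-37) + 2*(5) = 121; iterating: T(2)=121, T(3)=-437, T(4)=1553, T(5)=-5533, T(6)=19705, T(7)=-70181, T(8)=249953, T(9)=-890221, T(10)=3170569, T(11)=-11292149, T(12)=40217585; answer 40217585
Part III: W2 = 40217585; d = 16; remainder = value at the root: -8*(16)^4 + 8*(16)^3 + 8*(16)^1 + 3 = (-524288) + (32768) + (128) + (3) = -491389; answer -491389

-491389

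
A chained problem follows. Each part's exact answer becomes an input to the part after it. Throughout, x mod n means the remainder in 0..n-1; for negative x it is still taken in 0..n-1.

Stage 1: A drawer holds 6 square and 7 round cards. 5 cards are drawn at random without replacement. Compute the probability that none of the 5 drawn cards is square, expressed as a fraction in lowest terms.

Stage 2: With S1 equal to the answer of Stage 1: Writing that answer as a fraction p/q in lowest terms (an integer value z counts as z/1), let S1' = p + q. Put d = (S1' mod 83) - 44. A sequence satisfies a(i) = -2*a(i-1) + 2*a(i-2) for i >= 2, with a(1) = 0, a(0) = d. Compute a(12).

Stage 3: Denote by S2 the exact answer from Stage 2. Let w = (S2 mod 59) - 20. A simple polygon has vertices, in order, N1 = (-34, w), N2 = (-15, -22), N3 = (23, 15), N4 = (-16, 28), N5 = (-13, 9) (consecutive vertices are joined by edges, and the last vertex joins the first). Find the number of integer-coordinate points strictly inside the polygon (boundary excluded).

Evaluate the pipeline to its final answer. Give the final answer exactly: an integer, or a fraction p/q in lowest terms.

Stage 1: total draws C(13,5) = 1287; favorable C(7,5) = 21; P = 7/429; answer 7/429
Stage 2: S1 = 7/429; threaded value p + q = 436; d = -23; a(2) = -2*(0) + 2*(-23) = -46; iterating: a(2)=-46, a(3)=92, a(4)=-276, a(5)=736, a(6)=-2024, a(7)=5520, a(8)=-15088, a(9)=41216, a(10)=-112608, a(11)=307648, a(12)=-840512; answer -840512
Stage 3: S2 = -840512; w = -18; cross terms: (-34*-22 - -15*-18)=478, (-15*15 - 23*-22)=281, (23*28 - -16*15)=884, (-16*9 - -13*28)=220, (-13*-18 - -34*9)=540; twice the area = |2403| = 2403; area = 2403/2; boundary points = 1 + 1 + 13 + 1 + 3 = 19; strictly interior points = area - boundary/2 + 1 = 1193; answer 1193

1193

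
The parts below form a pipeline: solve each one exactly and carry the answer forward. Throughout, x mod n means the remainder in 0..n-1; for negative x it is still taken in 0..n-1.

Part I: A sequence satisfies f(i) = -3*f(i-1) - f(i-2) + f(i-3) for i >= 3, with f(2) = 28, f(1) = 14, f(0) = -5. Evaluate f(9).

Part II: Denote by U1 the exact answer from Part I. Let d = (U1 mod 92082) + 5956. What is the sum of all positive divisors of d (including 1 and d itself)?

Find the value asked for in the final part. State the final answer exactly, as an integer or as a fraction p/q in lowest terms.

Part I: f(3) = -3*(28) - 1*(14) + 1*(-5) = -103; iterating: f(3)=-103, f(4)=295, f(5)=-754, f(6)=1864, f(7)=-4543, f(8)=11011, f(9)=-26626; answer -26626
Part II: U1 = -26626; d = 71412; 71412 = 2^2 * 3 * 11 * 541; sigma = (1 + 2 + 4) * (1 + 3) * (1 + 11) * (1 + 541) = 7 * 4 * 12 * 542 = 182112; answer 182112

182112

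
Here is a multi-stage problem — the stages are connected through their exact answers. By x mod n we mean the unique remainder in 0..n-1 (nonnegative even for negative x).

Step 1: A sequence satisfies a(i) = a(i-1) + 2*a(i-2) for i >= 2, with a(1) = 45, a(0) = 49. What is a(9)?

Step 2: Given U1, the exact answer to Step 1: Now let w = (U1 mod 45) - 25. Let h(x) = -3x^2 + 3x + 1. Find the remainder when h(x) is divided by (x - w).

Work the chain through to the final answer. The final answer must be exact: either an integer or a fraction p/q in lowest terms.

Step 1: a(2) = 1*(45) + 2*(49) = 143; iterating: a(2)=143, a(3)=233, a(4)=519, a(5)=985, a(6)=2023, a(7)=3993, a(8)=8039, a(9)=16025; answer 16025
Step 2: U1 = 16025; w = -20; remainder = value at the root: -3*(-20)^2 + 3*(-20)^1 + 1 = (-1200) + (-60) + (1) = -1259; answer -1259

-1259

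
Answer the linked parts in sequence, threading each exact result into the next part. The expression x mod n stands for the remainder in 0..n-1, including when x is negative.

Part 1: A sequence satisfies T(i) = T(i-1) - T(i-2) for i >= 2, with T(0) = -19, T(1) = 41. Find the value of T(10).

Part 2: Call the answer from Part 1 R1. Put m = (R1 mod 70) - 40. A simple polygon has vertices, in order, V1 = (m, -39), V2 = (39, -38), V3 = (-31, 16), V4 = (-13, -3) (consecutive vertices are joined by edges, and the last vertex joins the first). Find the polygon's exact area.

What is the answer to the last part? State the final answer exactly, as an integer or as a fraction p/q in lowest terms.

Part 1: T(2) = 1*(41) - 1*(-19) = 60; iterating: T(2)=60, T(3)=19, T(4)=-41, T(5)=-60, T(6)=-19, T(7)=41, T(8)=60, T(9)=19, T(10)=-41; answer -41
Part 2: R1 = -41; m = -11; cross terms: (-11*-38 - 39*-39)=1939, (39*16 - -31*-38)=-554, (-31*-3 - -13*16)=301, (-13*-39 - -11*-3)=474; twice the area = |2160| = 2160; area = 1080; answer 1080

1080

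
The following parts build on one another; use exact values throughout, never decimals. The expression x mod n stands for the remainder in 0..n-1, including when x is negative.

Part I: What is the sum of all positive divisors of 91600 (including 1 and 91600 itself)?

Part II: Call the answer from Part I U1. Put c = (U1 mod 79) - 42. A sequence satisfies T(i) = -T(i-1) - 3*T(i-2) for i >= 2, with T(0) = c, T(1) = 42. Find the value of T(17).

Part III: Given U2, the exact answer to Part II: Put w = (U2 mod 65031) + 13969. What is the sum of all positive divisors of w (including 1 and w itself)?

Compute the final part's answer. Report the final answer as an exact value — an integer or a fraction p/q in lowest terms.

64692

Part I: 91600 = 2^4 * 5^2 * 229; sigma = (1 + 2 + 4 + 8 + 16) * (1 + 5 + 25) * (1 + 229) = 31 * 31 * 230 = 221030; answer 221030
Part II: U1 = 221030; c = 25; T(2) = -1*(42) - 3*(25) = -117; iterating: T(2)=-117, T(3)=-9, T(4)=360, T(5)=-333, T(6)=-747, T(7)=1746, T(8)=495, T(9)=-5733, T(10)=4248, T(11)=12951, T(12)=-25695, T(13)=-13158, T(14)=90243, T(15)=-50769, T(16)=-219960, T(17)=372267; answer 372267
Part III: U2 = 372267; w = 61081; 61081 = 17 * 3593; sigma = (1 + 17) * (1 + 3593) = 18 * 3594 = 64692; answer 64692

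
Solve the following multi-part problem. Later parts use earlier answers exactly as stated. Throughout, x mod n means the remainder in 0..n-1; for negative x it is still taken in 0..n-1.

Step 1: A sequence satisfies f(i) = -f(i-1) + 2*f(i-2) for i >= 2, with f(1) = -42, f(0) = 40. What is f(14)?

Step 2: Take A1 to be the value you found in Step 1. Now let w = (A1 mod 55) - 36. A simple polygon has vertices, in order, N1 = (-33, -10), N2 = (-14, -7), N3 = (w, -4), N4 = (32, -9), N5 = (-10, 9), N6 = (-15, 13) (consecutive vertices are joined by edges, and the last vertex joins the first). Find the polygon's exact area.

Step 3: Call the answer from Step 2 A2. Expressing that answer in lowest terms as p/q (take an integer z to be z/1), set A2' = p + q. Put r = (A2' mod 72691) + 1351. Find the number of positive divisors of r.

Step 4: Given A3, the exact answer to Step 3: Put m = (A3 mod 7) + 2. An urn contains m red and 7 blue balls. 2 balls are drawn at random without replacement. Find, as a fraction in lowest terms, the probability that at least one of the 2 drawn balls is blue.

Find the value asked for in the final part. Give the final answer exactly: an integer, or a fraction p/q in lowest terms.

49/55

Step 1: f(2) = -1*(-42) + 2*(40) = 122; iterating: f(2)=122, f(3)=-206, f(4)=450, f(5)=-862, f(6)=1762, f(7)=-3486, f(8)=7010, f(9)=-13982, f(10)=28002, f(11)=-55966, f(12)=111970, f(13)=-223902, f(14)=447842; answer 447842
Step 2: A1 = 447842; w = -4; cross terms: (-33*-7 - -14*-10)=91, (-14*-4 - -4*-7)=28, (-4*-9 - 32*-4)=164, (32*9 - -10*-9)=198, (-10*13 - -15*9)=5, (-15*-10 - -33*13)=579; twice the area = |1065| = 1065; area = 1065/2; answer 1065/2
Step 3: A2 = 1065/2; threaded value p + q = 1067; r = 2418; 2418 = 2 * 3 * 13 * 31; number of divisors = (1+1) * (1+1) * (1+1) * (1+1) = 16; answer 16
Step 4: A3 = 16; m = 4; total draws C(11,2) = 55; complement C(4,2) = 6; favorable 55 - 6 = 49; P = 49/55; answer 49/55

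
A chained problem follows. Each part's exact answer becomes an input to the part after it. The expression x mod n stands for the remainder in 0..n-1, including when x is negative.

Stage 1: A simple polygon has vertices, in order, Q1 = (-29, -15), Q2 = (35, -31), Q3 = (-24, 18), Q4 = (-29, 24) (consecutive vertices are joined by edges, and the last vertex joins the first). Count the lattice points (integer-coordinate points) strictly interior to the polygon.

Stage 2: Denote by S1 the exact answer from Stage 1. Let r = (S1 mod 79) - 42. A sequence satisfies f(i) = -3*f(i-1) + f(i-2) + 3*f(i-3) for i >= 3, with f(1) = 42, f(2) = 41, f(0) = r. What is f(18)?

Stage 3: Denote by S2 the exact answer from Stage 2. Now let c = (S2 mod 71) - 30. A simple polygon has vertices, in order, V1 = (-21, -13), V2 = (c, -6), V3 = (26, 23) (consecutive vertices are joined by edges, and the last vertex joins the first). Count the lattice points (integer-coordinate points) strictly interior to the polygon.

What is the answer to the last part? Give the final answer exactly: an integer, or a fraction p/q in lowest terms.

Stage 1: cross terms: (-29*-31 - 35*-15)=1424, (35*18 - -24*-31)=-114, (-24*24 - -29*18)=-54, (-29*-15 - -29*24)=1131; twice the area = |2387| = 2387; area = 2387/2; boundary points = 16 + 1 + 1 + 39 = 57; strictly interior points = area - boundary/2 + 1 = 1166; answer 1166
Stage 2: S1 = 1166; r = 18; f(3) = -3*(41) + 1*(42) + 3*(18) = -27; iterating: f(3)=-27, f(4)=248, f(5)=-648, f(6)=2111, f(7)=-6237, f(8)=18878, f(9)=-56538, f(10)=169781, f(11)=-509247, f(12)=1527908, f(13)=-4583628, f(14)=13751051, f(15)=-41253057, f(16)=123759338, f(17)=-371277918, f(18)=1113833921; answer 1113833921
Stage 3: S2 = 1113833921; c = 20; cross terms: (-21*-6 - 20*-13)=386, (20*23 - 26*-6)=616, (26*-13 - -21*23)=145; twice the area = |1147| = 1147; area = 1147/2; boundary points = 1 + 1 + 1 = 3; strictly interior points = area - boundary/2 + 1 = 573; answer 573

573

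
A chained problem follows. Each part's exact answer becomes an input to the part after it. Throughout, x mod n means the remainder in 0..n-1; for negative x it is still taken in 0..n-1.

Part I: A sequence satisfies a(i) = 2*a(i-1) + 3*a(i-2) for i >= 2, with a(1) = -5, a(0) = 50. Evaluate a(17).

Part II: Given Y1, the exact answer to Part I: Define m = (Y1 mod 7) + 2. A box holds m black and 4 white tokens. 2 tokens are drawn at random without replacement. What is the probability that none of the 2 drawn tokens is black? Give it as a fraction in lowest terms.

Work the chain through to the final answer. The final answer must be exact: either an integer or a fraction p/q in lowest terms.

Part I: a(2) = 2*(-5) + 3*(50) = 140; iterating: a(2)=140, a(3)=265, a(4)=950, a(5)=2695, a(6)=8240, a(7)=24565, a(8)=73850, a(9)=221395, a(10)=664340, a(11)=1992865, a(12)=5978750, a(13)=17936095, a(14)=53808440, a(15)=161425165, a(16)=484275650, a(17)=1452826795; answer 1452826795
Part II: Y1 = 1452826795; m = 2; total draws C(6,2) = 15; favorable C(4,2) = 6; P = 2/5; answer 2/5

2/5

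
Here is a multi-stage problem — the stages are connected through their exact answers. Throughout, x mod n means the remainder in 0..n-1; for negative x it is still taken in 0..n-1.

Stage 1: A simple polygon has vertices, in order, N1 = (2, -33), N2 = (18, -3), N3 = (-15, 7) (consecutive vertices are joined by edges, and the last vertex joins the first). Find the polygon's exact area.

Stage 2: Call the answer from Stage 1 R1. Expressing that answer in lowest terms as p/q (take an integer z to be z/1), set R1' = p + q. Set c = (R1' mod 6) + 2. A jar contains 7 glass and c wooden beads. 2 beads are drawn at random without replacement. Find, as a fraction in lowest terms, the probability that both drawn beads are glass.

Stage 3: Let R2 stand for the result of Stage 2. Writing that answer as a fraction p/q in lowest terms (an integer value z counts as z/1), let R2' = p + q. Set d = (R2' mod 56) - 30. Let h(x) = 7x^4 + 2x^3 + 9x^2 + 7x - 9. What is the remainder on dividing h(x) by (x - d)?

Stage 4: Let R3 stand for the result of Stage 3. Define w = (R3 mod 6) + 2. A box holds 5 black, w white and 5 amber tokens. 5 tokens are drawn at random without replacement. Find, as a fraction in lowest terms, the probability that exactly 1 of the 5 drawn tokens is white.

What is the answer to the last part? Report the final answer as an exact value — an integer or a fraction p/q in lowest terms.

15/52

Stage 1: cross terms: (2*-3 - 18*-33)=588, (18*7 - -15*-3)=81, (-15*-33 - 2*7)=481; twice the area = |1150| = 1150; area = 575; answer 575
Stage 2: R1 = 575; threaded value p + q = 576; c = 2; total draws C(9,2) = 36; favorable C(7,2) = 21; P = 7/12; answer 7/12
Stage 3: R2 = 7/12; threaded value p + q = 19; d = -11; remainder = value at the root: 7*(-11)^4 + 2*(-11)^3 + 9*(-11)^2 + 7*(-11)^1 - 9 = (102487) + (-2662) + (1089) + (-77) + (-9) = 100828; answer 100828
Stage 4: R3 = 100828; w = 6; total draws C(16,5) = 4368; favorable C(6,1)*C(10,4) = 1260; P = 15/52; answer 15/52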